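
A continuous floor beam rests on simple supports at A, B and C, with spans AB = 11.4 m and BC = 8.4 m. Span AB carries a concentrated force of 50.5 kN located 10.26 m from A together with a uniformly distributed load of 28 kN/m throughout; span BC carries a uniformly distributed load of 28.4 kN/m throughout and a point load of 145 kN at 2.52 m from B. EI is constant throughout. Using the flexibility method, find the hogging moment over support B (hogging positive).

Release continuity at B by inserting a hinge; the redundant is the internal moment M_B. The primary structure is two simply-supported spans AB and BC.
Rotations at B on the released spans (each span's end-slope, ×1/EI):
  span AB: point load 50.5 at a = 10.26: Pab(L + a)/(6LEI) = 187/EI
  span AB: UDL 28: wL³/(24EI) = 1728/EI
  span BC: UDL 28.4: wL³/(24EI) = 701.4/EI
  span BC: point load 145 at a = 2.52: Pab(L + b)/(6LEI) = 608.8/EI
  relative rotation θ_0 = (1916 + 1310)/EI = 3226/EI
A unit hogging moment at B produces rotation L₁/(3EI) + L₂/(3EI) = 6.6/EI.
Slope continuity at B: θ_0 = M_B·6.6/EI, so M_B = 3226/6.6 = 488.7 kN·m (hogging).

M_B = 488.7 kN·m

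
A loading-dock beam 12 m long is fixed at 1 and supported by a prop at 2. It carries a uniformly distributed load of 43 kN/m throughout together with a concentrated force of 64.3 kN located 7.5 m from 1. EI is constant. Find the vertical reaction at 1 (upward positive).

Choose R_2 as the redundant. The primary structure is the cantilever fixed at 1.
Downward deflection at the released point 2 due to the loads:
  UDL 43: wL⁴/(8EI) = 111456/EI
  point load 64.3 at a = 7.5: Pa²(3L − a)/(6EI) = 17180/EI
  δ_0 = 128636/EI
Flexibility coefficient — unit upward force at 2: δ_{22} = L³/(3EI) = 576/EI.
The prop prevents deflection at 2: R_2 = δ_0/δ_{22} = 128636/576 = 223.3 kN.
Vertical equilibrium: R_1 = ΣP − R_2 = 580.3 − 223.3 = 357 kN.

R_1 = 357 kN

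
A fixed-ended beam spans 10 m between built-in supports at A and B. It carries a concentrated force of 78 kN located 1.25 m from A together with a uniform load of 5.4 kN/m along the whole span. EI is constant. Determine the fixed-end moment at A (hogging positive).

M_A = 119.6 kN·m

Release both end moments; the primary structure is a simply-supported span AB with redundants M_A and M_B.
End rotations of the released simple span under the applied load (×1/EI):
  at A: point load 78 at a = 1.25: Pab(L + b)/(6LEI) = 266.6/EI
  at B: point load 78 at a = 1.25: Pab(L + a)/(6LEI) = 160/EI
  at A: UDL 5.4: wL³/(24EI) = 225/EI
  at B: UDL 5.4: wL³/(24EI) = 225/EI
  θ_A0 = 491.6/EI,  θ_B0 = 385/EI
Flexibility coefficients: a unit moment at one end gives L/(3EI) there and L/(6EI) at the far end, so f₁₁ = f₂₂ = 3.333/EI and f₁₂ = f₂₁ = 1.667/EI.
Compatibility — zero rotation at each built-in end:
  3.333 M_A + 1.667 M_B = 491.6
  1.667 M_A + 3.333 M_B = 385
Solving the pair gives M_A = 119.6 kN·m and M_B = 55.66 kN·m (hogging).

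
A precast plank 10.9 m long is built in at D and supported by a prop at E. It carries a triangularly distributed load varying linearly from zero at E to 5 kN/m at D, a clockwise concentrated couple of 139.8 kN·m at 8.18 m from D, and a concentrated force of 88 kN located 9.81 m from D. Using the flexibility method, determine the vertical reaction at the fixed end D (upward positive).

Release the roller at E. Primary structure: cantilever fixed at D.
Primary-structure tip deflection at E by superposition:
  triangular load, peak 5 at the fixed end: w₀L⁴/(30EI) = 2353/EI
  clockwise couple 139.8 at a = 8.18: M₀a(2L − a)/(2EI) = 7788/EI
  point load 88 at a = 9.81: Pa²(3L − a)/(6EI) = 32308/EI
  δ_0 = 42449/EI
Flexibility coefficient — unit upward force at E: δ_{EE} = L³/(3EI) = 431.7/EI.
Compatibility at E: δ_0 − R_E·δ_{EE} = 0, so R_E = 42449/431.7 = 98.33 kN.
Vertical equilibrium: R_D = ΣP − R_E = 115.2 − 98.33 = 16.92 kN.

R_D = 16.92 kN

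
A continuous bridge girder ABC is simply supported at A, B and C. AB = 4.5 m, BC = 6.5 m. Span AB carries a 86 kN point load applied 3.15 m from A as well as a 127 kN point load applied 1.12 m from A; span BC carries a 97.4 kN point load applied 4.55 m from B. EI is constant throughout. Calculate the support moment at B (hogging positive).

M_B = 106.6 kN·m

Take M_B as the redundant. Released structure: two simple spans AB and BC with a hinge at B.
Rotations at B on the released spans (each span's end-slope, ×1/EI):
  span AB: point load 86 at a = 3.15: Pab(L + a)/(6LEI) = 103.6/EI
  span AB: point load 127 at a = 1.12: Pab(L + a)/(6LEI) = 100.1/EI
  span BC: point load 97.4 at a = 4.55: Pab(L + b)/(6LEI) = 187.2/EI
  relative rotation θ_0 = (203.7 + 187.2)/EI = 390.9/EI
A unit hogging moment at B produces rotation L₁/(3EI) + L₂/(3EI) = 3.667/EI.
Slope continuity at B: θ_0 = M_B·3.667/EI, so M_B = 390.9/3.667 = 106.6 kN·m (hogging).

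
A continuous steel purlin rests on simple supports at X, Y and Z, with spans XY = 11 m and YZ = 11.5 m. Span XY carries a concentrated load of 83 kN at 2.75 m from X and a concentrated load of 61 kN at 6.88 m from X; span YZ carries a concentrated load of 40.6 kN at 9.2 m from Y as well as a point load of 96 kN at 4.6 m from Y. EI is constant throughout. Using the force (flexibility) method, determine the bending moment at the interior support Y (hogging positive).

Insert a hinge at Y; M_Y is the redundant, and each span becomes simply supported.
End slopes at the hinge Y, treating each span as simply supported:
  span XY: point load 83 at a = 2.75: Pab(L + a)/(6LEI) = 392.3/EI
  span XY: point load 61 at a = 6.88: Pab(L + a)/(6LEI) = 468.4/EI
  span YZ: point load 40.6 at a = 9.2: Pab(L + b)/(6LEI) = 171.8/EI
  span YZ: point load 96 at a = 4.6: Pab(L + b)/(6LEI) = 812.5/EI
  relative rotation θ_0 = (860.7 + 984.4)/EI = 1845/EI
A unit hogging moment at Y produces rotation L₁/(3EI) + L₂/(3EI) = 7.5/EI.
Slope continuity at Y: θ_0 = M_Y·7.5/EI, so M_Y = 1845/7.5 = 246 kN·m (hogging).

M_Y = 246 kN·m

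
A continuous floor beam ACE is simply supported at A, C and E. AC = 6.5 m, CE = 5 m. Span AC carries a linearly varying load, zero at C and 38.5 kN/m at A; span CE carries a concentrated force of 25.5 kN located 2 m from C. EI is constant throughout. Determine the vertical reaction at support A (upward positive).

R_A = 73.53 kN

Insert a hinge at C; M_C is the redundant, and each span becomes simply supported.
Rotations at C on the released spans (each span's end-slope, ×1/EI):
  span AC: triangular load, peak 38.5: 7w₀L³/(360EI) = 205.6/EI
  span CE: point load 25.5 at a = 2: Pab(L + b)/(6LEI) = 40.8/EI
  relative rotation θ_0 = (205.6 + 40.8)/EI = 246.4/EI
A unit hogging moment at C produces rotation L₁/(3EI) + L₂/(3EI) = 3.833/EI.
Compatibility: M_C·(L₁+L₂)/(3EI) = θ_0, giving M_C = 64.27 kN·m (hogging).
Span AC, ΣM about A with M_C applied at C: R_C^{AC}·6.5 = 271.1 + 64.27, so R_C^{AC} = 51.6 kN and R_A = 125.1 − 51.6 = 73.53 kN.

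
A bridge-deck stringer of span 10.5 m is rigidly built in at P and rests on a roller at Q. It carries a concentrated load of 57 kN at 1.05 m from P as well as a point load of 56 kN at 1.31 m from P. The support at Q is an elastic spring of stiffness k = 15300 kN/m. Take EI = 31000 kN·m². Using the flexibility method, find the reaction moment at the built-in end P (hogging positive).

Choose R_Q as the redundant. The primary structure is the cantilever fixed at P.
Free-end deflection of the primary structure under the applied loading (downward +):
  point load 57 at a = 1.05: Pa²(3L − a)/(6EI) = 318.9/EI
  point load 56 at a = 1.31: Pa²(3L − a)/(6EI) = 483.6/EI
  δ_0 = 802.5/EI
Flexibility coefficient — unit upward force at Q: δ_{QQ} = L³/(3EI) = 385.9/EI.
With EI = 31000 kN·m²: δ_0 = 0.025886 m and δ_{QQ} = 0.012448 m/kN.
Compatibility — the spring shortens by R_Q/k under the reaction it provides: δ_0 − R_Q·δ_{QQ} = R_Q/k. With 1/k = 0.000065 m/kN, R_Q = δ_0 / (δ_{QQ} + 1/k) = 0.025886 / (0.012448 + 0.000065) = 2.069 kN.
Moment equilibrium about P: M_P = Σ(load moments about P) − R_Q·L = 133.2 − 2.069×10.5 = 111.5 kN·m.

M_P = 111.5 kN·m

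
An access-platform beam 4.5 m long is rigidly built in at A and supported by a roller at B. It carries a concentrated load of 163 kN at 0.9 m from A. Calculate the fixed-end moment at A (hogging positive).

M_A = 105.6 kN·m

Take the reaction at B as the redundant and release it; the primary structure is a cantilever fixed at A.
Deflection at B on the released cantilever, summing each load's contribution:
  point load 163 at a = 0.9: Pa²(3L − a)/(6EI) = 277.3/EI
Flexibility coefficient — unit upward force at B: δ_{BB} = L³/(3EI) = 30.38/EI.
The prop prevents deflection at B: R_B = δ_0/δ_{BB} = 277.3/30.38 = 9.128 kN.
Moment equilibrium about A: M_A = Σ(load moments about A) − R_B·L = 146.7 − 9.128×4.5 = 105.6 kN·m.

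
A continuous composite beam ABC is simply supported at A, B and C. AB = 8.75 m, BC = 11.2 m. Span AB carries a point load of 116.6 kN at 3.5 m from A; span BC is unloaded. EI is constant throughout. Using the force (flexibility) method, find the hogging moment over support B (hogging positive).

Release continuity at B by inserting a hinge; the redundant is the internal moment M_B. The primary structure is two simply-supported spans AB and BC.
Rotations at B on the released spans (each span's end-slope, ×1/EI):
  span AB: point load 116.6 at a = 3.5: Pab(L + a)/(6LEI) = 499.9/EI
  relative rotation θ_0 = (499.9 + 0)/EI = 499.9/EI
A unit hogging moment at B produces rotation L₁/(3EI) + L₂/(3EI) = 6.65/EI.
Compatibility: M_B·(L₁+L₂)/(3EI) = θ_0, giving M_B = 75.18 kN·m (hogging).

M_B = 75.18 kN·m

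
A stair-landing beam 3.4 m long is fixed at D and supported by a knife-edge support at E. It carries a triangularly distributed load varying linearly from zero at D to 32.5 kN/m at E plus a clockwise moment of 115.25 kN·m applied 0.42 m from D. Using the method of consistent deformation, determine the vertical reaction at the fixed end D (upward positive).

R_D = 13.08 kN

Release the roller at E. Primary structure: cantilever fixed at D.
Free-end deflection of the primary structure under the applied loading (downward +):
  triangular load, peak 32.5 at the free end: 11w₀L⁴/(120EI) = 398.1/EI
  clockwise couple 115.25 at a = 0.42: M₀a(2L − a)/(2EI) = 154.4/EI
  δ_0 = 552.5/EI
Flexibility coefficient — unit upward force at E: δ_{EE} = L³/(3EI) = 13.1/EI.
Compatibility at E: δ_0 − R_E·δ_{EE} = 0, so R_E = 552.5/13.1 = 42.17 kN.
Vertical equilibrium: R_D = ΣP − R_E = 55.25 − 42.17 = 13.08 kN.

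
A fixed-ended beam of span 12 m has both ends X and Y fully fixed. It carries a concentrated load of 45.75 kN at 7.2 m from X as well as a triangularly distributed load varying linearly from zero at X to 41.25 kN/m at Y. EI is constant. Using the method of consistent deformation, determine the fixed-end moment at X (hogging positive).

Take the two fixed-end moments M_X, M_Y as redundants; the released structure is the simple span XY.
End rotations of the released simple span under the applied load (×1/EI):
  at X: point load 45.75 at a = 7.2: Pab(L + b)/(6LEI) = 368.9/EI
  at Y: point load 45.75 at a = 7.2: Pab(L + a)/(6LEI) = 421.6/EI
  at X: triangular load, peak 41.25: 7w₀L³/(360EI) = 1386/EI
  at Y: triangular load, peak 41.25: w₀L³/(45EI) = 1584/EI
  θ_X0 = 1755/EI,  θ_Y0 = 2006/EI
Flexibility coefficients: a unit moment at one end gives L/(3EI) there and L/(6EI) at the far end, so f₁₁ = f₂₂ = 4/EI and f₁₂ = f₂₁ = 2/EI.
Compatibility — zero rotation at each built-in end:
  4 M_X + 2 M_Y = 1755
  2 M_X + 4 M_Y = 2006
Solving the pair gives M_X = 250.7 kN·m and M_Y = 376.1 kN·m (hogging).

M_X = 250.7 kN·m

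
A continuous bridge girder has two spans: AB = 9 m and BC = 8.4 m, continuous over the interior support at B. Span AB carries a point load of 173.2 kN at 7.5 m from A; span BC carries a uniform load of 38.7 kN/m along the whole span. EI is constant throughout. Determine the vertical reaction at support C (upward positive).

Release continuity at B by inserting a hinge; the redundant is the internal moment M_B. The primary structure is two simply-supported spans AB and BC.
Rotations at B on the released spans (each span's end-slope, ×1/EI):
  span AB: point load 173.2 at a = 7.5: Pab(L + a)/(6LEI) = 595.4/EI
  span BC: UDL 38.7: wL³/(24EI) = 955.7/EI
  relative rotation θ_0 = (595.4 + 955.7)/EI = 1551/EI
A unit hogging moment at B produces rotation L₁/(3EI) + L₂/(3EI) = 5.8/EI.
Compatibility: M_B·(L₁+L₂)/(3EI) = θ_0, giving M_B = 267.4 kN·m (hogging).
Span BC, ΣM about C: R_B^{BC}·8.4 = 1365 + 267.4, so R_B^{BC} = 194.4 kN and R_C = 325.1 − 194.4 = 130.7 kN.

R_C = 130.7 kN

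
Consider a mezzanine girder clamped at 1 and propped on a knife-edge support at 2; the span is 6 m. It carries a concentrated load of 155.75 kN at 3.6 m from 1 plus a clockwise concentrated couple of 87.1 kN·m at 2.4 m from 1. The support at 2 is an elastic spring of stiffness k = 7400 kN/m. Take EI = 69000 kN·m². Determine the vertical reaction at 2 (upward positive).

R_2 = 71.91 kN

Choose R_2 as the redundant. The primary structure is the cantilever fixed at 1.
Deflection at 2 on the released cantilever, summing each load's contribution:
  point load 155.75 at a = 3.6: Pa²(3L − a)/(6EI) = 4844/EI
  clockwise couple 87.1 at a = 2.4: M₀a(2L − a)/(2EI) = 1003/EI
  δ_0 = 5848/EI
Flexibility coefficient — unit upward force at 2: δ_{22} = L³/(3EI) = 72/EI.
With EI = 69000 kN·m²: δ_0 = 0.084751 m and δ_{22} = 0.001043 m/kN.
Compatibility — the spring shortens by R_2/k under the reaction it provides: δ_0 − R_2·δ_{22} = R_2/k. With 1/k = 0.000135 m/kN, R_2 = δ_0 / (δ_{22} + 1/k) = 0.084751 / (0.001043 + 0.000135) = 71.91 kN.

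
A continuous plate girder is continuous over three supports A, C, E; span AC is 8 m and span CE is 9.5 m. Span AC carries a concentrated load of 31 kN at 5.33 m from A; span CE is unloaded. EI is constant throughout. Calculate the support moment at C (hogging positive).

M_C = 21 kN·m

Release continuity at C by inserting a hinge; the redundant is the internal moment M_C. The primary structure is two simply-supported spans AC and CE.
End slopes at the hinge C, treating each span as simply supported:
  span AC: point load 31 at a = 5.33: Pab(L + a)/(6LEI) = 122.5/EI
  relative rotation θ_0 = (122.5 + 0)/EI = 122.5/EI
A unit hogging moment at C produces rotation L₁/(3EI) + L₂/(3EI) = 5.833/EI.
Slope continuity at C: θ_0 = M_C·5.833/EI, so M_C = 122.5/5.833 = 21 kN·m (hogging).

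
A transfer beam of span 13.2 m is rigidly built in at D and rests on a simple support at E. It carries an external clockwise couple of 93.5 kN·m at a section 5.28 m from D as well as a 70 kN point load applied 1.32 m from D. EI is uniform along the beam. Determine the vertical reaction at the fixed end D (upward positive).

Remove the prop at E; the released (primary) structure is a cantilever built in at D.
Deflection at E on the released cantilever, summing each load's contribution:
  clockwise couple 93.5 at a = 5.28: M₀a(2L − a)/(2EI) = 5213/EI
  point load 70 at a = 1.32: Pa²(3L − a)/(6EI) = 778.2/EI
  δ_0 = 5991/EI
Flexibility coefficient — unit upward force at E: δ_{EE} = L³/(3EI) = 766.7/EI.
The prop prevents deflection at E: R_E = δ_0/δ_{EE} = 5991/766.7 = 7.815 kN.
Vertical equilibrium: R_D = ΣP − R_E = 70 − 7.815 = 62.19 kN.

R_D = 62.19 kN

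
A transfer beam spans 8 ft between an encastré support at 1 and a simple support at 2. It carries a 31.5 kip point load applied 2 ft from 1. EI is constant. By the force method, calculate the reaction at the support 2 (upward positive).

Release the roller at 2. Primary structure: cantilever fixed at 1.
Deflection at 2 on the released cantilever, summing each load's contribution:
  point load 31.5 at a = 2: Pa²(3L − a)/(6EI) = 462/EI
Tip deflection under a unit load at 2: L³/(3EI) = 170.7/EI.
Compatibility at 2: δ_0 − R_2·δ_{22} = 0, so R_2 = 462/170.7 = 2.707 kip.

R_2 = 2.707 kip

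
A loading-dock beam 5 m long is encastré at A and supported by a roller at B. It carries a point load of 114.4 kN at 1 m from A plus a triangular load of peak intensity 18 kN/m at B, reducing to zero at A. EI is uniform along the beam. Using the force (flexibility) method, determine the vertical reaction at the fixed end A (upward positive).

Release the roller at B. Primary structure: cantilever fixed at A.
Primary-structure tip deflection at B by superposition:
  point load 114.4 at a = 1: Pa²(3L − a)/(6EI) = 266.9/EI
  triangular load, peak 18 at the free end: 11w₀L⁴/(120EI) = 1031/EI
  δ_0 = 1298/EI
Flexibility coefficient — unit upward force at B: δ_{BB} = L³/(3EI) = 41.67/EI.
The prop prevents deflection at B: R_B = δ_0/δ_{BB} = 1298/41.67 = 31.16 kN.
Vertical equilibrium: R_A = ΣP − R_B = 159.4 − 31.16 = 128.2 kN.

R_A = 128.2 kN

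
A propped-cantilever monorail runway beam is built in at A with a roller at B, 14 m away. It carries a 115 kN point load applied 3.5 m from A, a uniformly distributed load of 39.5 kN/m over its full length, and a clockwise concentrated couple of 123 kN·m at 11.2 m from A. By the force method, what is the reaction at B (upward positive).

Take the reaction at B as the redundant and release it; the primary structure is a cantilever fixed at A.
Free-end deflection of the primary structure under the applied loading (downward +):
  point load 115 at a = 3.5: Pa²(3L − a)/(6EI) = 9039/EI
  UDL 39.5: wL⁴/(8EI) = 189679/EI
  clockwise couple 123 at a = 11.2: M₀a(2L − a)/(2EI) = 11572/EI
  δ_0 = 210290/EI
Tip deflection under a unit load at B: L³/(3EI) = 914.7/EI.
The prop prevents deflection at B: R_B = δ_0/δ_{BB} = 210290/914.7 = 229.9 kN.

R_B = 229.9 kN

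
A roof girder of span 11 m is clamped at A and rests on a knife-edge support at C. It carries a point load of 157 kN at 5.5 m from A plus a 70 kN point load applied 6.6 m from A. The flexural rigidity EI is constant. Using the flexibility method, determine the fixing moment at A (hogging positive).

Choose R_C as the redundant. The primary structure is the cantilever fixed at A.
Primary-structure tip deflection at C by superposition:
  point load 157 at a = 5.5: Pa²(3L − a)/(6EI) = 21767/EI
  point load 70 at a = 6.6: Pa²(3L − a)/(6EI) = 13416/EI
  δ_0 = 35184/EI
Tip deflection under a unit load at C: L³/(3EI) = 443.7/EI.
Compatibility at C: δ_0 − R_C·δ_{CC} = 0, so R_C = 35184/443.7 = 79.3 kN.
Moment equilibrium about A: M_A = Σ(load moments about A) − R_C·L = 1326 − 79.3×11 = 453.2 kN·m.

M_A = 453.2 kN·m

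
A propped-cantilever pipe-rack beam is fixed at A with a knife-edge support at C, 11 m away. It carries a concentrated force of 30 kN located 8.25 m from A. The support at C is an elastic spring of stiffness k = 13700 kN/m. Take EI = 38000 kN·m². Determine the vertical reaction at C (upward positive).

R_C = 18.87 kN

Choose R_C as the redundant. The primary structure is the cantilever fixed at A.
Deflection at C on the released cantilever, summing each load's contribution:
  point load 30 at a = 8.25: Pa²(3L − a)/(6EI) = 8423/EI
Tip deflection under a unit load at C: L³/(3EI) = 443.7/EI.
With EI = 38000 kN·m²: δ_0 = 0.22165 m and δ_{CC} = 0.011675 m/kN.
Compatibility — the spring shortens by R_C/k under the reaction it provides: δ_0 − R_C·δ_{CC} = R_C/k. With 1/k = 0.000073 m/kN, R_C = δ_0 / (δ_{CC} + 1/k) = 0.22165 / (0.011675 + 0.000073) = 18.87 kN.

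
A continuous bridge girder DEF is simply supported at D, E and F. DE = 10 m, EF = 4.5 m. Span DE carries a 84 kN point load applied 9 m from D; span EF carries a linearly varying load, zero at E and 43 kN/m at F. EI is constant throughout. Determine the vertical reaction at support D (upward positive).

Release continuity at E by inserting a hinge; the redundant is the internal moment M_E. The primary structure is two simply-supported spans DE and EF.
Discontinuity in slope at E on the released structure — sum the simple-span end rotations:
  span DE: point load 84 at a = 9: Pab(L + a)/(6LEI) = 239.4/EI
  span EF: triangular load, peak 43: 7w₀L³/(360EI) = 76.19/EI
  relative rotation θ_0 = (239.4 + 76.19)/EI = 315.6/EI
A unit hogging moment at E produces rotation L₁/(3EI) + L₂/(3EI) = 4.833/EI.
Compatibility: M_E·(L₁+L₂)/(3EI) = θ_0, giving M_E = 65.29 kN·m (hogging).
Span DE, ΣM about D with M_E applied at E: R_E^{DE}·10 = 756 + 65.29, so R_E^{DE} = 82.13 kN and R_D = 84 − 82.13 = 1.871 kN.

R_D = 1.871 kN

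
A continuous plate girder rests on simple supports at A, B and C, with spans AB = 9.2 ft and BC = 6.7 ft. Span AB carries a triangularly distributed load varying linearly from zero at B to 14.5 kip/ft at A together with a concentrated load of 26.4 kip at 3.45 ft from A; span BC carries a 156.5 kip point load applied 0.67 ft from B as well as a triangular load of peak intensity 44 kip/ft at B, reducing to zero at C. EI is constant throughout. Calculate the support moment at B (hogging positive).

M_B = 157.3 kip·ft

Insert a hinge at B; M_B is the redundant, and each span becomes simply supported.
End slopes at the hinge B, treating each span as simply supported:
  span AB: triangular load, peak 14.5: 7w₀L³/(360EI) = 219.5/EI
  span AB: point load 26.4 at a = 3.45: Pab(L + a)/(6LEI) = 120/EI
  span BC: point load 156.5 at a = 0.67: Pab(L + b)/(6LEI) = 200.2/EI
  span BC: triangular load, peak 44: w₀L³/(45EI) = 294.1/EI
  relative rotation θ_0 = (339.6 + 494.3)/EI = 833.9/EI
A unit hogging moment at B produces rotation L₁/(3EI) + L₂/(3EI) = 5.3/EI.
Compatibility: M_B·(L₁+L₂)/(3EI) = θ_0, giving M_B = 157.3 kip·ft (hogging).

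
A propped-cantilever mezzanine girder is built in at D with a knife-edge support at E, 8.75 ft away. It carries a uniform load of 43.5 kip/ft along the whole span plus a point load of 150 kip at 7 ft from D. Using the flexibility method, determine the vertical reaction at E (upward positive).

R_E = 248.3 kip

Choose R_E as the redundant. The primary structure is the cantilever fixed at D.
Downward deflection at the released point E due to the loads:
  UDL 43.5: wL⁴/(8EI) = 31874/EI
  point load 150 at a = 7: Pa²(3L − a)/(6EI) = 23581/EI
  δ_0 = 55455/EI
Flexibility coefficient — unit upward force at E: δ_{EE} = L³/(3EI) = 223.3/EI.
The prop prevents deflection at E: R_E = δ_0/δ_{EE} = 55455/223.3 = 248.3 kip.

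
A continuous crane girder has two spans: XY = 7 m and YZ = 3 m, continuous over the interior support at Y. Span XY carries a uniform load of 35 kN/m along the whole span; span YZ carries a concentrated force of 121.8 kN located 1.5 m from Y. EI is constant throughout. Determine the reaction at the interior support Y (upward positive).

R_Y = 264.6 kN

Insert a hinge at Y; M_Y is the redundant, and each span becomes simply supported.
Discontinuity in slope at Y on the released structure — sum the simple-span end rotations:
  span XY: UDL 35: wL³/(24EI) = 500.2/EI
  span YZ: point load 121.8 at a = 1.5: Pab(L + b)/(6LEI) = 68.51/EI
  relative rotation θ_0 = (500.2 + 68.51)/EI = 568.7/EI
A unit hogging moment at Y produces rotation L₁/(3EI) + L₂/(3EI) = 3.333/EI.
Slope continuity at Y: θ_0 = M_Y·3.333/EI, so M_Y = 568.7/3.333 = 170.6 kN·m (hogging).
Span XY, ΣM about X with M_Y applied at Y: R_Y^{XY}·7 = 857.5 + 170.6, so R_Y^{XY} = 146.9 kN and R_X = 245 − 146.9 = 98.13 kN.
Span YZ, ΣM about Z: R_Y^{YZ}·3 = 182.7 + 170.6, so R_Y^{YZ} = 117.8 kN and R_Z = 121.8 − 117.8 = 4.028 kN.
R_Y = 146.9 + 117.8 = 264.6 kN.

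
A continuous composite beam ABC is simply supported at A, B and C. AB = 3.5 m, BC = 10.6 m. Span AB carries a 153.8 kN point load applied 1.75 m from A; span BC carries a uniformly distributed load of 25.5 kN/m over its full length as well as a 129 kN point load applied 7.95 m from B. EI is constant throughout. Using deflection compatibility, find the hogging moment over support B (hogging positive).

Insert a hinge at B; M_B is the redundant, and each span becomes simply supported.
Rotations at B on the released spans (each span's end-slope, ×1/EI):
  span AB: point load 153.8 at a = 1.75: Pab(L + a)/(6LEI) = 117.8/EI
  span BC: UDL 25.5: wL³/(24EI) = 1265/EI
  span BC: point load 129 at a = 7.95: Pab(L + b)/(6LEI) = 566.2/EI
  relative rotation θ_0 = (117.8 + 1832)/EI = 1949/EI
A unit hogging moment at B produces rotation L₁/(3EI) + L₂/(3EI) = 4.7/EI.
Compatibility: M_B·(L₁+L₂)/(3EI) = θ_0, giving M_B = 414.8 kN·m (hogging).

M_B = 414.8 kN·m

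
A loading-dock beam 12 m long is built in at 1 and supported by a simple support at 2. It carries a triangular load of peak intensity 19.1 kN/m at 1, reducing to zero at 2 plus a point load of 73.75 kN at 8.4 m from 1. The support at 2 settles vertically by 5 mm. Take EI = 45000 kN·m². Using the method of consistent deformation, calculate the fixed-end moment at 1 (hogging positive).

Choose R_2 as the redundant. The primary structure is the cantilever fixed at 1.
Primary-structure tip deflection at 2 by superposition:
  triangular load, peak 19.1 at the fixed end: w₀L⁴/(30EI) = 13202/EI
  point load 73.75 at a = 8.4: Pa²(3L − a)/(6EI) = 23937/EI
  δ_0 = 37139/EI
Flexibility coefficient — unit upward force at 2: δ_{22} = L³/(3EI) = 576/EI.
With EI = 45000 kN·m²: δ_0 = 0.82532 m and δ_{22} = 0.0128 m/kN.
Compatibility — the beam at 2 must follow the support down by 0.005 m: δ_0 − R_2·δ_{22} = 0.005, so R_2 = (0.82532 − 0.005)/0.0128 = 64.09 kN.
Moment equilibrium about 1: M_1 = Σ(load moments about 1) − R_2·L = 1078 − 64.09×12 = 308.9 kN·m.

M_1 = 308.9 kN·m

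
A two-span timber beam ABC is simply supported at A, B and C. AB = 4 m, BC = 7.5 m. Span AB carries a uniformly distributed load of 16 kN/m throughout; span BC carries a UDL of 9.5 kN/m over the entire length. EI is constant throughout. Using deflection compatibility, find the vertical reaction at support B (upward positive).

R_B = 88.59 kN

Release continuity at B by inserting a hinge; the redundant is the internal moment M_B. The primary structure is two simply-supported spans AB and BC.
End slopes at the hinge B, treating each span as simply supported:
  span AB: UDL 16: wL³/(24EI) = 42.67/EI
  span BC: UDL 9.5: wL³/(24EI) = 167/EI
  relative rotation θ_0 = (42.67 + 167)/EI = 209.7/EI
A unit hogging moment at B produces rotation L₁/(3EI) + L₂/(3EI) = 3.833/EI.
Slope continuity at B: θ_0 = M_B·3.833/EI, so M_B = 209.7/3.833 = 54.69 kN·m (hogging).
Span AB, ΣM about A with M_B applied at B: R_B^{AB}·4 = 128 + 54.69, so R_B^{AB} = 45.67 kN and R_A = 64 − 45.67 = 18.33 kN.
Span BC, ΣM about C: R_B^{BC}·7.5 = 267.2 + 54.69, so R_B^{BC} = 42.92 kN and R_C = 71.25 − 42.92 = 28.33 kN.
R_B = 45.67 + 42.92 = 88.59 kN.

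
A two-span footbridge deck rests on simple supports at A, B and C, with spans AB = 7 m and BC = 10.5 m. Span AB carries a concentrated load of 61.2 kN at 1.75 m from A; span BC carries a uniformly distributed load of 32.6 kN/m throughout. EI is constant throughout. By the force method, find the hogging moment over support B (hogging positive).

Insert a hinge at B; M_B is the redundant, and each span becomes simply supported.
Rotations at B on the released spans (each span's end-slope, ×1/EI):
  span AB: point load 61.2 at a = 1.75: Pab(L + a)/(6LEI) = 117.1/EI
  span BC: UDL 32.6: wL³/(24EI) = 1572/EI
  relative rotation θ_0 = (117.1 + 1572)/EI = 1690/EI
A unit hogging moment at B produces rotation L₁/(3EI) + L₂/(3EI) = 5.833/EI.
Slope continuity at B: θ_0 = M_B·5.833/EI, so M_B = 1690/5.833 = 289.6 kN·m (hogging).

M_B = 289.6 kN·m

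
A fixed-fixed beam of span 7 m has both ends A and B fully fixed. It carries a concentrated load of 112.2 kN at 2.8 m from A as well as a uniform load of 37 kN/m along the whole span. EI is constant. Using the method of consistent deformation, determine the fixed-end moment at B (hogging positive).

M_B = 226.5 kN·m

Take the two fixed-end moments M_A, M_B as redundants; the released structure is the simple span AB.
On the primary (simply-supported) span, the end slopes from the loading are:
  at A: point load 112.2 at a = 2.8: Pab(L + b)/(6LEI) = 351.9/EI
  at B: point load 112.2 at a = 2.8: Pab(L + a)/(6LEI) = 307.9/EI
  at A: UDL 37: wL³/(24EI) = 528.8/EI
  at B: UDL 37: wL³/(24EI) = 528.8/EI
  θ_A0 = 880.7/EI,  θ_B0 = 836.7/EI
Flexibility coefficients: a unit moment at one end gives L/(3EI) there and L/(6EI) at the far end, so f₁₁ = f₂₂ = 2.333/EI and f₁₂ = f₂₁ = 1.167/EI.
Compatibility — zero rotation at each built-in end:
  2.333 M_A + 1.167 M_B = 880.7
  1.167 M_A + 2.333 M_B = 836.7
Solving the pair gives M_A = 264.2 kN·m and M_B = 226.5 kN·m (hogging).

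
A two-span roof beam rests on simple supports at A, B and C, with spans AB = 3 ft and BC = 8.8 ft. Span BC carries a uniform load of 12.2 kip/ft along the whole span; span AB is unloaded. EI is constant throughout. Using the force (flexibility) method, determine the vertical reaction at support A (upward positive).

Release continuity at B by inserting a hinge; the redundant is the internal moment M_B. The primary structure is two simply-supported spans AB and BC.
End slopes at the hinge B, treating each span as simply supported:
  span BC: UDL 12.2: wL³/(24EI) = 346.4/EI
  relative rotation θ_0 = (0 + 346.4)/EI = 346.4/EI
A unit hogging moment at B produces rotation L₁/(3EI) + L₂/(3EI) = 3.933/EI.
Compatibility: M_B·(L₁+L₂)/(3EI) = θ_0, giving M_B = 88.07 kip·ft (hogging).
Span AB, ΣM about A with M_B applied at B: R_B^{AB}·3 = 0 + 88.07, so R_B^{AB} = 29.36 kip and R_A = 0 − 29.36 = -29.36 kip.

R_A = -29.36 kip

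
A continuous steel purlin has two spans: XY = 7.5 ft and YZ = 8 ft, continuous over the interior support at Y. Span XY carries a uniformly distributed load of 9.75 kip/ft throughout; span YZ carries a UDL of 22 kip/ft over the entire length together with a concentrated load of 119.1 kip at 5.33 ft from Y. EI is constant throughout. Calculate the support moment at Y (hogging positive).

Release continuity at Y by inserting a hinge; the redundant is the internal moment M_Y. The primary structure is two simply-supported spans XY and YZ.
End slopes at the hinge Y, treating each span as simply supported:
  span XY: UDL 9.75: wL³/(24EI) = 171.4/EI
  span YZ: UDL 22: wL³/(24EI) = 469.3/EI
  span YZ: point load 119.1 at a = 5.33: Pab(L + b)/(6LEI) = 376.8/EI
  relative rotation θ_0 = (171.4 + 846.1)/EI = 1017/EI
A unit hogging moment at Y produces rotation L₁/(3EI) + L₂/(3EI) = 5.167/EI.
Compatibility: M_Y·(L₁+L₂)/(3EI) = θ_0, giving M_Y = 196.9 kip·ft (hogging).

M_Y = 196.9 kip·ft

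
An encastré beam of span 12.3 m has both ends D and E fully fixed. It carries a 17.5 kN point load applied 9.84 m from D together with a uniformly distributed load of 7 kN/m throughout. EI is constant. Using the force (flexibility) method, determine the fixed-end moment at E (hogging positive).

M_E = 115.8 kN·m

Release both end moments; the primary structure is a simply-supported span DE with redundants M_D and M_E.
End rotations of the released simple span under the applied load (×1/EI):
  at D: point load 17.5 at a = 9.84: Pab(L + b)/(6LEI) = 84.72/EI
  at E: point load 17.5 at a = 9.84: Pab(L + a)/(6LEI) = 127.1/EI
  at D: UDL 7: wL³/(24EI) = 542.8/EI
  at E: UDL 7: wL³/(24EI) = 542.8/EI
  θ_D0 = 627.5/EI,  θ_E0 = 669.8/EI
Flexibility coefficients: a unit moment at one end gives L/(3EI) there and L/(6EI) at the far end, so f₁₁ = f₂₂ = 4.1/EI and f₁₂ = f₂₁ = 2.05/EI.
Compatibility — zero rotation at each built-in end:
  4.1 M_D + 2.05 M_E = 627.5
  2.05 M_D + 4.1 M_E = 669.8
Solving the pair gives M_D = 95.14 kN·m and M_E = 115.8 kN·m (hogging).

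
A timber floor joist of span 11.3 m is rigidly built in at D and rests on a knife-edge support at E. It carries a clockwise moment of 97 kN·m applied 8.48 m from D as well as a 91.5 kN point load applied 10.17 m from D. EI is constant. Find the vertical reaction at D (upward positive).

R_D = 1.605 kN

Choose R_E as the redundant. The primary structure is the cantilever fixed at D.
Deflection at E on the released cantilever, summing each load's contribution:
  clockwise couple 97 at a = 8.48: M₀a(2L − a)/(2EI) = 5807/EI
  point load 91.5 at a = 10.17: Pa²(3L − a)/(6EI) = 37429/EI
  δ_0 = 43236/EI
Tip deflection under a unit load at E: L³/(3EI) = 481/EI.
Compatibility at E: δ_0 − R_E·δ_{EE} = 0, so R_E = 43236/481 = 89.89 kN.
Vertical equilibrium: R_D = ΣP − R_E = 91.5 − 89.89 = 1.605 kN.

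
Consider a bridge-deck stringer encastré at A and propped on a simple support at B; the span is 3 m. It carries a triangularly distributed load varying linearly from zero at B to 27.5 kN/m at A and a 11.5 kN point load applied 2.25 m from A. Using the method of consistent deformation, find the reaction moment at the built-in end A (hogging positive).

M_A = 20.54 kN·m

Take the reaction at B as the redundant and release it; the primary structure is a cantilever fixed at A.
Free-end deflection of the primary structure under the applied loading (downward +):
  triangular load, peak 27.5 at the fixed end: w₀L⁴/(30EI) = 74.25/EI
  point load 11.5 at a = 2.25: Pa²(3L − a)/(6EI) = 65.5/EI
  δ_0 = 139.7/EI
Tip deflection under a unit load at B: L³/(3EI) = 9/EI.
The prop prevents deflection at B: R_B = δ_0/δ_{BB} = 139.7/9 = 15.53 kN.
Moment equilibrium about A: M_A = Σ(load moments about A) − R_B·L = 67.12 − 15.53×3 = 20.54 kN·m.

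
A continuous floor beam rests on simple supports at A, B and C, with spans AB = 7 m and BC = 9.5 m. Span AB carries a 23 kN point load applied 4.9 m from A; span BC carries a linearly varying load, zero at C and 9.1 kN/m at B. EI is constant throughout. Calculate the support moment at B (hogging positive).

M_B = 43.72 kN·m

Take M_B as the redundant. Released structure: two simple spans AB and BC with a hinge at B.
End slopes at the hinge B, treating each span as simply supported:
  span AB: point load 23 at a = 4.9: Pab(L + a)/(6LEI) = 67.06/EI
  span BC: triangular load, peak 9.1: w₀L³/(45EI) = 173.4/EI
  relative rotation θ_0 = (67.06 + 173.4)/EI = 240.4/EI
A unit hogging moment at B produces rotation L₁/(3EI) + L₂/(3EI) = 5.5/EI.
Slope continuity at B: θ_0 = M_B·5.5/EI, so M_B = 240.4/5.5 = 43.72 kN·m (hogging).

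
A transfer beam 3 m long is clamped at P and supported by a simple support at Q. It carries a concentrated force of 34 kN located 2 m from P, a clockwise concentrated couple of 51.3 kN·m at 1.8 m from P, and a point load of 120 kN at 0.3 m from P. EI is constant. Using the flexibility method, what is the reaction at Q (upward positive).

R_Q = 40.92 kN

Take the reaction at Q as the redundant and release it; the primary structure is a cantilever fixed at P.
Free-end deflection of the primary structure under the applied loading (downward +):
  point load 34 at a = 2: Pa²(3L − a)/(6EI) = 158.7/EI
  clockwise couple 51.3 at a = 1.8: M₀a(2L − a)/(2EI) = 193.9/EI
  point load 120 at a = 0.3: Pa²(3L − a)/(6EI) = 15.66/EI
  δ_0 = 368.2/EI
Flexibility coefficient — unit upward force at Q: δ_{QQ} = L³/(3EI) = 9/EI.
Compatibility at Q: δ_0 − R_Q·δ_{QQ} = 0, so R_Q = 368.2/9 = 40.92 kN.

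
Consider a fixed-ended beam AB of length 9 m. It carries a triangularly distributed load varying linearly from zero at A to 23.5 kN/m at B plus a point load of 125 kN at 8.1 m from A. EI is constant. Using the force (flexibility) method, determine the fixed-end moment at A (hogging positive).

Release both end moments; the primary structure is a simply-supported span AB with redundants M_A and M_B.
End rotations of the released simple span under the applied load (×1/EI):
  at A: triangular load, peak 23.5: 7w₀L³/(360EI) = 333.1/EI
  at B: triangular load, peak 23.5: w₀L³/(45EI) = 380.7/EI
  at A: point load 125 at a = 8.1: Pab(L + b)/(6LEI) = 167.1/EI
  at B: point load 125 at a = 8.1: Pab(L + a)/(6LEI) = 288.6/EI
  θ_A0 = 500.2/EI,  θ_B0 = 669.3/EI
Flexibility coefficients: a unit moment at one end gives L/(3EI) there and L/(6EI) at the far end, so f₁₁ = f₂₂ = 3/EI and f₁₂ = f₂₁ = 1.5/EI.
Compatibility — zero rotation at each built-in end:
  3 M_A + 1.5 M_B = 500.2
  1.5 M_A + 3 M_B = 669.3
Solving the pair gives M_A = 73.58 kN·m and M_B = 186.3 kN·m (hogging).

M_A = 73.58 kN·m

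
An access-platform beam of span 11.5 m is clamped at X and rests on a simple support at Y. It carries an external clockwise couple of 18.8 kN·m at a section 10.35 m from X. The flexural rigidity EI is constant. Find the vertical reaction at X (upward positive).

R_X = -2.428 kN

Remove the prop at Y; the released (primary) structure is a cantilever built in at X.
Deflection at Y on the released cantilever, summing each load's contribution:
  clockwise couple 18.8 at a = 10.35: M₀a(2L − a)/(2EI) = 1231/EI
Flexibility coefficient — unit upward force at Y: δ_{YY} = L³/(3EI) = 507/EI.
Compatibility at Y: δ_0 − R_Y·δ_{YY} = 0, so R_Y = 1231/507 = 2.428 kN.
Vertical equilibrium: R_X = ΣP − R_Y = 0 − 2.428 = -2.428 kN.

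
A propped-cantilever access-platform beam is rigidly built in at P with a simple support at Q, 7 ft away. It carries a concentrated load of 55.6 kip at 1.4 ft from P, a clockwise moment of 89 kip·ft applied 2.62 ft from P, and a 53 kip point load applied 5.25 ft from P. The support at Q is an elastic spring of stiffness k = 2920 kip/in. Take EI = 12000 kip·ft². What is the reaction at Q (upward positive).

Release the roller at Q. Primary structure: cantilever fixed at P.
Free-end deflection of the primary structure under the applied loading (downward +):
  point load 55.6 at a = 1.4: Pa²(3L − a)/(6EI) = 356/EI
  clockwise couple 89 at a = 2.62: M₀a(2L − a)/(2EI) = 1327/EI
  point load 53 at a = 5.25: Pa²(3L − a)/(6EI) = 3835/EI
  δ_0 = 5517/EI
Tip deflection under a unit load at Q: L³/(3EI) = 114.3/EI.
With EI = 12000 kip·ft²: δ_0 = 0.45978 ft and δ_{QQ} = 0.009528 ft/kip.
Compatibility — the spring shortens by R_Q/k under the reaction it provides: δ_0 − R_Q·δ_{QQ} = R_Q/k. With 1/k = 1/(2920×12) ft/kip = 0.000029 ft/kip, R_Q = δ_0 / (δ_{QQ} + 1/k) = 0.45978 / (0.009528 + 0.000029) = 48.11 kip.

R_Q = 48.11 kip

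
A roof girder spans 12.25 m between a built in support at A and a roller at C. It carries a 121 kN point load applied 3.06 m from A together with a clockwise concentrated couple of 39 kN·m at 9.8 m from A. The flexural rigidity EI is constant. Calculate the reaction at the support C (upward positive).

Remove the prop at C; the released (primary) structure is a cantilever built in at A.
Downward deflection at the released point C due to the loads:
  point load 121 at a = 3.06: Pa²(3L − a)/(6EI) = 6362/EI
  clockwise couple 39 at a = 9.8: M₀a(2L − a)/(2EI) = 2809/EI
  δ_0 = 9171/EI
Tip deflection under a unit load at C: L³/(3EI) = 612.8/EI.
Compatibility at C: δ_0 − R_C·δ_{CC} = 0, so R_C = 9171/612.8 = 14.97 kN.

R_C = 14.97 kN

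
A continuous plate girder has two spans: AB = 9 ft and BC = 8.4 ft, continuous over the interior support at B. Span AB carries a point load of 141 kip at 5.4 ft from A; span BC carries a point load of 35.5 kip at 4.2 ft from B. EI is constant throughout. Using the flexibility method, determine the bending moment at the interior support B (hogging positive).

Insert a hinge at B; M_B is the redundant, and each span becomes simply supported.
End slopes at the hinge B, treating each span as simply supported:
  span AB: point load 141 at a = 5.4: Pab(L + a)/(6LEI) = 730.9/EI
  span BC: point load 35.5 at a = 4.2: Pab(L + b)/(6LEI) = 156.6/EI
  relative rotation θ_0 = (730.9 + 156.6)/EI = 887.5/EI
A unit hogging moment at B produces rotation L₁/(3EI) + L₂/(3EI) = 5.8/EI.
Slope continuity at B: θ_0 = M_B·5.8/EI, so M_B = 887.5/5.8 = 153 kip·ft (hogging).

M_B = 153 kip·ft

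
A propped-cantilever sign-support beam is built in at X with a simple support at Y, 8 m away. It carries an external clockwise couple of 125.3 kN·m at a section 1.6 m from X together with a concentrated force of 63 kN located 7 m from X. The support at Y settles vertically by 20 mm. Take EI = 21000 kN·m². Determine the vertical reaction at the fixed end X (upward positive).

R_X = 5.754 kN

Release the roller at Y. Primary structure: cantilever fixed at X.
Downward deflection at the released point Y due to the loads:
  clockwise couple 125.3 at a = 1.6: M₀a(2L − a)/(2EI) = 1443/EI
  point load 63 at a = 7: Pa²(3L − a)/(6EI) = 8746/EI
  δ_0 = 10190/EI
Tip deflection under a unit load at Y: L³/(3EI) = 170.7/EI.
With EI = 21000 kN·m²: δ_0 = 0.48524 m and δ_{YY} = 0.008127 m/kN.
Compatibility — the beam at Y must follow the support down by 0.02 m: δ_0 − R_Y·δ_{YY} = 0.02, so R_Y = (0.48524 − 0.02)/0.008127 = 57.25 kN.
Vertical equilibrium: R_X = ΣP − R_Y = 63 − 57.25 = 5.754 kN.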